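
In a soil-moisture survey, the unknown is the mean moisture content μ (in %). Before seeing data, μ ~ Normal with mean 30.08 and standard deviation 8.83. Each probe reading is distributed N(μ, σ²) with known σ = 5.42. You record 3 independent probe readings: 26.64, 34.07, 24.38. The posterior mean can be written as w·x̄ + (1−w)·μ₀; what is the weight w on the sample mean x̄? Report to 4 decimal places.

For Normal data with known variance σ², a Normal(μ₀, σ₀²) prior on μ is conjugate. Posterior precision = 1/σ₀² + n/σ²; posterior mean is the precision-weighted average of μ₀ and x̄.
σ₀² = 8.83² = 77.9689, σ² = 5.42² = 29.3764. Prior precision 1/σ₀² = 1/77.9689; data precision n/σ² = 3/29.3764.
w = (n/σ²)/(1/σ₀² + n/σ²) = n·σ₀²/(σ² + n·σ₀²) = 3·77.9689/(29.3764 + 3·77.9689) = 233.9067/263.2831 = 0.8884.

0.8884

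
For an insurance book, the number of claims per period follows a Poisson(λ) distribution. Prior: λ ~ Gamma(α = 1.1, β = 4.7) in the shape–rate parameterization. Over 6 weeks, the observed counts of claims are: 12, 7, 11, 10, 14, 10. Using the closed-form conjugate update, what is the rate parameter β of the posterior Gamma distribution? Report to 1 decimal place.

10.7

With a Gamma(shape α, rate β) prior, the Poisson likelihood is conjugate: the posterior is Gamma(α + ΣXᵢ, β + n).
Sum of counts S = 64 over n = 6 weeks.
Posterior: Gamma(α+S, β+n) = Gamma(1.1+64, 4.7+6) = Gamma(65.1, 10.7).
Posterior β = 10.7.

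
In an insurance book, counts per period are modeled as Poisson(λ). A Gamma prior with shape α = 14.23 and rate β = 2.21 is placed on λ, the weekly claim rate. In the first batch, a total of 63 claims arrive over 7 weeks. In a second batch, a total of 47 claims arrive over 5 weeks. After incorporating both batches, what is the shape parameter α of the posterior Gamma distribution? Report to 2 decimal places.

With a Gamma(shape α, rate β) prior, the Poisson likelihood is conjugate: the posterior is Gamma(α + ΣXᵢ, β + n).
After batch 1: Gamma(α+S, β+n) = Gamma(14.23+63, 2.21+7) = Gamma(77.23, 9.21).
After batch 2: Gamma(α+S, β+n) = Gamma(77.23+47, 9.21+5) = Gamma(124.23, 14.21).
Posterior α = 124.23.

124.23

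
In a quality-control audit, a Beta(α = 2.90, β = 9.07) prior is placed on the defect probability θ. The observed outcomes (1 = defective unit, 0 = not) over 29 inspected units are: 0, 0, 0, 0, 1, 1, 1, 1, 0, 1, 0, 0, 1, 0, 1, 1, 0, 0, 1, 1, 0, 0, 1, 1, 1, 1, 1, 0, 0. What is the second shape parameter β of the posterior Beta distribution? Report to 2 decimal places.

The Beta prior is conjugate to a Binomial/Bernoulli likelihood; the update adds successes to α and failures to β.
Posterior: Beta(α+k, β+n−k) = Beta(2.90+15, 9.07+14) = Beta(17.90, 23.07).
Posterior β = 23.07.

23.07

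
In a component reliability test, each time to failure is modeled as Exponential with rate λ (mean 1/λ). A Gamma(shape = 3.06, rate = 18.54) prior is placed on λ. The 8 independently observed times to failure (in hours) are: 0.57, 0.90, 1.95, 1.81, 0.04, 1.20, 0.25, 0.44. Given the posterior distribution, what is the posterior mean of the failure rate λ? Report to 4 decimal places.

0.4304

With a Gamma(shape α, rate β) prior on the exponential rate λ, the posterior after n observations with total T = Σxᵢ is Gamma(α+n, β+T).
Sum of observations T = 7.16 hours; n = 8.
Posterior: Gamma(3.06+8, 18.54+7.16) = Gamma(11.06, 25.70).
Posterior mean of λ = α/β = 11.06/25.70 = 0.4304.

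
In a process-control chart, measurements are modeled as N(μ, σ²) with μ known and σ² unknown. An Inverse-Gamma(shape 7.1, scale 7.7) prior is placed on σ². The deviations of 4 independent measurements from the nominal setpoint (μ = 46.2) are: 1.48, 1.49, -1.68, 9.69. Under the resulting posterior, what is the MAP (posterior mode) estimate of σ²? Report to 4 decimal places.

5.7688

With known mean μ and an Inverse-Gamma(α, β) prior on σ², the Normal likelihood is conjugate: posterior is Inv-Gamma(α + n/2, β + Σ(xᵢ−μ)²/2).
Σ(xᵢ−μ)² = (1.48)² + (1.49)² + (-1.68)² + (9.69)² = 101.1290.
Posterior: Inv-Gamma(7.1 + 4/2, 7.7 + 101.1290/2) = Inv-Gamma(9.10, 58.26450).
Mode = β/(α+1) = 58.26450/10.10 = 5.7688.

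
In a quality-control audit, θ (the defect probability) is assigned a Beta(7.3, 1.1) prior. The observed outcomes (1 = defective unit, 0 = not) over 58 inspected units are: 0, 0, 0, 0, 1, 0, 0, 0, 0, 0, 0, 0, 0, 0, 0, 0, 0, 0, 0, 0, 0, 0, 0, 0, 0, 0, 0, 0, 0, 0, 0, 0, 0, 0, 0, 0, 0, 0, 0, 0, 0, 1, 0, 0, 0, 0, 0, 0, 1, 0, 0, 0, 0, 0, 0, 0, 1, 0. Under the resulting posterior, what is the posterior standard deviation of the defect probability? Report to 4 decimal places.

0.0458

The Beta prior is conjugate to a Binomial/Bernoulli likelihood; the update adds successes to α and failures to β.
Posterior: Beta(α+k, β+n−k) = Beta(7.3+4, 1.1+54) = Beta(11.3, 55.1).
Var = αβ/((α+β)²(α+β+1)) = 11.3·55.1/(66.4²·67.4) = 0.00209524; SD = √0.00209524 = 0.0458.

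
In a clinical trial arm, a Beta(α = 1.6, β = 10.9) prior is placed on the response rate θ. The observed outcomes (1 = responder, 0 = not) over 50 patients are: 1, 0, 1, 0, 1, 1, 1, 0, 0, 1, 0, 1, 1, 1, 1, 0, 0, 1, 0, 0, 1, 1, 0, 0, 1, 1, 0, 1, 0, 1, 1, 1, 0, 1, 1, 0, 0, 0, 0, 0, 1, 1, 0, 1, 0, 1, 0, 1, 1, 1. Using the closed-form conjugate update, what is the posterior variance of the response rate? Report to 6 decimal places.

0.003926

The Beta prior is conjugate to a Binomial/Bernoulli likelihood; the update adds successes to α and failures to β.
Posterior: Beta(α+k, β+n−k) = Beta(1.6+28, 10.9+22) = Beta(29.6, 32.9).
Var = αβ/((α+β)²(α+β+1)) = 29.6·32.9/(62.5²·63.5) = 0.003926.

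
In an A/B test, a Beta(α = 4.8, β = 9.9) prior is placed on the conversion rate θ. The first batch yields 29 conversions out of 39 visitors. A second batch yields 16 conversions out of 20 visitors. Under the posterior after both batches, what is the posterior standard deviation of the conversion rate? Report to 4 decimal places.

0.0542

The Beta prior is conjugate to a Binomial/Bernoulli likelihood; the update adds successes to α and failures to β.
After batch 1: Beta(4.8+29, 9.9+10) = Beta(33.8, 19.9).
After batch 2: Beta(33.8+16, 19.9+4) = Beta(49.8, 23.9).
Var = αβ/((α+β)²(α+β+1)) = 49.8·23.9/(73.7²·74.7) = 0.00293340; SD = √0.00293340 = 0.0542.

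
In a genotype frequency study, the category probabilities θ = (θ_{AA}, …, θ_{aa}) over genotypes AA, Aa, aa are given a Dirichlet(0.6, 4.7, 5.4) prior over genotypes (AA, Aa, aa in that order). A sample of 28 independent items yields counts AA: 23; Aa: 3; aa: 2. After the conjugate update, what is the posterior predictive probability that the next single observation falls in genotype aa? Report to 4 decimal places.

The Dirichlet prior is conjugate to the Multinomial likelihood: each posterior αⱼ = prior αⱼ + observed count nⱼ.
Posterior concentration: (23.6, 7.7, 7.4), total = 38.7.
P(next = aa | data) = α_{aa}/Σα = 0.1912.

0.1912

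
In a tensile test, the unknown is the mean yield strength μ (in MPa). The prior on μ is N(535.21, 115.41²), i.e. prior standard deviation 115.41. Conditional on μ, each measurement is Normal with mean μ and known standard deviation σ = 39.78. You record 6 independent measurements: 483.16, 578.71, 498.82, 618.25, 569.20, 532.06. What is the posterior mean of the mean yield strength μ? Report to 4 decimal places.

546.4769

For Normal data with known variance σ², a Normal(μ₀, σ₀²) prior on μ is conjugate. Posterior precision = 1/σ₀² + n/σ²; posterior mean is the precision-weighted average of μ₀ and x̄.
Σxᵢ = 483.16 + 578.71 + 498.82 + 618.25 + 569.20 + 532.06 = 3280.2, so n·x̄ = 3280.2.
σ₀² = 115.41² = 13319.4681, σ² = 39.78² = 1582.4484; σ² + n·σ₀² = 1582.4484 + 6·13319.4681 = 81499.257.
Posterior mean = (μ₀/σ₀² + n·x̄/σ²)/(1/σ₀² + n/σ²) = (σ²·μ₀ + σ₀²·n·x̄)/(σ² + n·σ₀²) = (1582.4484·535.21 + 13319.4681·3280.2)/81499.257 = 44537461.469784/81499.257 = 546.4769.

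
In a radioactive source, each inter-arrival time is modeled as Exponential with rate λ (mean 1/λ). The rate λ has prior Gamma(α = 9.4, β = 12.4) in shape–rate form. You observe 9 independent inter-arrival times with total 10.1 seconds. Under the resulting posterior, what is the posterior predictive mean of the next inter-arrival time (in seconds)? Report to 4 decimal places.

With a Gamma(shape α, rate β) prior on the exponential rate λ, the posterior after n observations with total T = Σxᵢ is Gamma(α+n, β+T).
Posterior: Gamma(9.4+9, 12.4+10.1) = Gamma(18.4, 22.5).
The predictive distribution for the next observation is Lomax; its mean is β/(α−1) = 22.5/17.4 = 1.2931.

1.2931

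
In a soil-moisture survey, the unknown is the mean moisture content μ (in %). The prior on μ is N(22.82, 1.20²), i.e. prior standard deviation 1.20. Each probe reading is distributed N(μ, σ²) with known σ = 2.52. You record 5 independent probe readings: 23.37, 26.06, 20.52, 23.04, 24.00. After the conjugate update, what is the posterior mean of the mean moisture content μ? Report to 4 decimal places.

23.1271

For Normal data with known variance σ², a Normal(μ₀, σ₀²) prior on μ is conjugate. Posterior precision = 1/σ₀² + n/σ²; posterior mean is the precision-weighted average of μ₀ and x̄.
Σxᵢ = 23.37 + 26.06 + 20.52 + 23.04 + 24.00 = 116.99, so n·x̄ = 116.99.
σ₀² = 1.20² = 1.44, σ² = 2.52² = 6.3504; σ² + n·σ₀² = 6.3504 + 5·1.44 = 13.5504.
Posterior mean = (μ₀/σ₀² + n·x̄/σ²)/(1/σ₀² + n/σ²) = (σ²·μ₀ + σ₀²·n·x̄)/(σ² + n·σ₀²) = (6.3504·22.82 + 1.44·116.99)/13.5504 = 313.381728/13.5504 = 23.1271.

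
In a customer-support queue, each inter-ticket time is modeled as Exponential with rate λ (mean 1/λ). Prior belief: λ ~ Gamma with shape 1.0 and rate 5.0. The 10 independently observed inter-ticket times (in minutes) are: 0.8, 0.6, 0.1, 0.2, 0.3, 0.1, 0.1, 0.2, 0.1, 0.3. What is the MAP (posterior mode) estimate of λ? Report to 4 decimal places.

With a Gamma(shape α, rate β) prior on the exponential rate λ, the posterior after n observations with total T = Σxᵢ is Gamma(α+n, β+T).
Sum of observations T = 2.8 minutes; n = 10.
Posterior: Gamma(1.0+10, 5.0+2.8) = Gamma(11.0, 7.8).
Mode = (α−1)/β = 1.2821.

1.2821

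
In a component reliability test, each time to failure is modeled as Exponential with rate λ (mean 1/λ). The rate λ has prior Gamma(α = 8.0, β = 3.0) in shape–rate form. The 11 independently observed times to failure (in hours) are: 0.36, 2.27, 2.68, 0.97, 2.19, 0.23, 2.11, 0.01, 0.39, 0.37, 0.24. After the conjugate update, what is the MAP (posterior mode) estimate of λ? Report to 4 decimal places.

1.2146

With a Gamma(shape α, rate β) prior on the exponential rate λ, the posterior after n observations with total T = Σxᵢ is Gamma(α+n, β+T).
Sum of observations T = 11.82 hours; n = 11.
Posterior: Gamma(8.0+11, 3.0+11.82) = Gamma(19.0, 14.82).
Mode = (α−1)/β = 1.2146.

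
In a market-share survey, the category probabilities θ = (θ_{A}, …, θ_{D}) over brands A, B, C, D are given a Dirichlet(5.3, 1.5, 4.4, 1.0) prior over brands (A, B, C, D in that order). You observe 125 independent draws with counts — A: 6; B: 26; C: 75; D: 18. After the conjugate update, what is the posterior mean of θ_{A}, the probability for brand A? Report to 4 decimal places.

The Dirichlet prior is conjugate to the Multinomial likelihood: each posterior αⱼ = prior αⱼ + observed count nⱼ.
Posterior concentration: (11.3, 27.5, 79.4, 19.0), total = 137.2.
E[θ_{A}|data] = α_{A}/Σα = 11.3/137.2 = 0.0824.

0.0824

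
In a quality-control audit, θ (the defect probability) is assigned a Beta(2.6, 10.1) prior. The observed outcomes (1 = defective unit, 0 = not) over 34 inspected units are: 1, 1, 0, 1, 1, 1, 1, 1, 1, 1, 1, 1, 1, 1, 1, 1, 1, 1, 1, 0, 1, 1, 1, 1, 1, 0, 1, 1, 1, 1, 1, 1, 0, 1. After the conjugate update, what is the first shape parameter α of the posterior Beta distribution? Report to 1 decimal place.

The Beta prior is conjugate to a Binomial/Bernoulli likelihood; the update adds successes to α and failures to β.
Posterior: Beta(α+k, β+n−k) = Beta(2.6+30, 10.1+4) = Beta(32.6, 14.1).
Posterior α = 32.6.

32.6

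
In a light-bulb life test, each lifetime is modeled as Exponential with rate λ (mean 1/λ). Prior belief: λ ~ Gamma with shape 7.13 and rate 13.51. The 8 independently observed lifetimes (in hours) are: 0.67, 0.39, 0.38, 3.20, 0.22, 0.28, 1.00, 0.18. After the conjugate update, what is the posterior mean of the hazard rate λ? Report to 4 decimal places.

0.7630

With a Gamma(shape α, rate β) prior on the exponential rate λ, the posterior after n observations with total T = Σxᵢ is Gamma(α+n, β+T).
Sum of observations T = 6.32 hours; n = 8.
Posterior: Gamma(7.13+8, 13.51+6.32) = Gamma(15.13, 19.83).
Posterior mean of λ = α/β = 15.13/19.83 = 0.7630.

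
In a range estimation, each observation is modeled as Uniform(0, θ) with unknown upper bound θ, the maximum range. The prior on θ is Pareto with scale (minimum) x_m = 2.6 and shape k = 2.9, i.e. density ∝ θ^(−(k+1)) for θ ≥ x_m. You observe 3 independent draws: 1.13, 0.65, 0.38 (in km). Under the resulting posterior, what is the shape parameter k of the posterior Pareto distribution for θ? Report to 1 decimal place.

5.9

A Pareto(scale x_m, shape k) prior on the upper bound θ of Uniform(0, θ) is conjugate: posterior is Pareto(max(x_m, max xᵢ), k + n).
Sample maximum = 1.13; prior scale x_m = 2.6 → posterior scale = max = 2.60.
Posterior shape = 2.9 + 3 = 5.9.
Posterior shape k = 5.9.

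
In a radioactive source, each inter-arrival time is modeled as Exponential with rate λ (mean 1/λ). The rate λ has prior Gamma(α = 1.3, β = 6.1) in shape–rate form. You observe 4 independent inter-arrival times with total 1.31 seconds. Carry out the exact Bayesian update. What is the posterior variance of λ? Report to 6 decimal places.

0.096525

With a Gamma(shape α, rate β) prior on the exponential rate λ, the posterior after n observations with total T = Σxᵢ is Gamma(α+n, β+T).
Posterior: Gamma(1.3+4, 6.1+1.31) = Gamma(5.3, 7.41).
Var = α/β² = 0.096525.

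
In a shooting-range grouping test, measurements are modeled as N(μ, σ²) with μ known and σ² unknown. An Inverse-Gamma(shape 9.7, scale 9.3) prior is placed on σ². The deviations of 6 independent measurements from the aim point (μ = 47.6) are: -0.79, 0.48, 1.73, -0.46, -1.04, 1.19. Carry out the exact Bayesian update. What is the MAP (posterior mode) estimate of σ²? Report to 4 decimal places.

0.9181

With known mean μ and an Inverse-Gamma(α, β) prior on σ², the Normal likelihood is conjugate: posterior is Inv-Gamma(α + n/2, β + Σ(xᵢ−μ)²/2).
Σ(xᵢ−μ)² = (-0.79)² + (0.48)² + (1.73)² + (-0.46)² + (-1.04)² + (1.19)² = 6.5567.
Posterior: Inv-Gamma(9.7 + 6/2, 9.3 + 6.5567/2) = Inv-Gamma(12.70, 12.57835).
Mode = β/(α+1) = 12.57835/13.70 = 0.9181.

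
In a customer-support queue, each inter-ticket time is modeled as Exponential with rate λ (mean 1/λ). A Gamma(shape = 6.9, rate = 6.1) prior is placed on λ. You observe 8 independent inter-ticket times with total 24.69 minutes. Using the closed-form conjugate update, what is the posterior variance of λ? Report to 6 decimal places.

0.015717

With a Gamma(shape α, rate β) prior on the exponential rate λ, the posterior after n observations with total T = Σxᵢ is Gamma(α+n, β+T).
Posterior: Gamma(6.9+8, 6.1+24.69) = Gamma(14.9, 30.79).
Var = α/β² = 0.015717.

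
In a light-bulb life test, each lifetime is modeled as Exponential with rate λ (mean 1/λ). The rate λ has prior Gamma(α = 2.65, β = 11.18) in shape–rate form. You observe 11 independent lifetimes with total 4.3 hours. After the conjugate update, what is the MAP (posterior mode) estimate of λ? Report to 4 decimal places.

With a Gamma(shape α, rate β) prior on the exponential rate λ, the posterior after n observations with total T = Σxᵢ is Gamma(α+n, β+T).
Posterior: Gamma(2.65+11, 11.18+4.3) = Gamma(13.65, 15.48).
Mode = (α−1)/β = 0.8172.

0.8172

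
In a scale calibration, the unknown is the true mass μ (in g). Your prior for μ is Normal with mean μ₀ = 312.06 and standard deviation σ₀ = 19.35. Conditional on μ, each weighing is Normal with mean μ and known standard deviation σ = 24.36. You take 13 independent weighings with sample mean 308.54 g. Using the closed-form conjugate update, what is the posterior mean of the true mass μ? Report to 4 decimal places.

For Normal data with known variance σ², a Normal(μ₀, σ₀²) prior on μ is conjugate. Posterior precision = 1/σ₀² + n/σ²; posterior mean is the precision-weighted average of μ₀ and x̄.
n·x̄ = 13·308.54 = 4011.02.
σ₀² = 19.35² = 374.4225, σ² = 24.36² = 593.4096; σ² + n·σ₀² = 593.4096 + 13·374.4225 = 5460.9021.
Posterior mean = (μ₀/σ₀² + n·x̄/σ²)/(1/σ₀² + n/σ²) = (σ²·μ₀ + σ₀²·n·x̄)/(σ² + n·σ₀²) = (593.4096·312.06 + 374.4225·4011.02)/5460.9021 = 1686995.535726/5460.9021 = 308.9225.

308.9225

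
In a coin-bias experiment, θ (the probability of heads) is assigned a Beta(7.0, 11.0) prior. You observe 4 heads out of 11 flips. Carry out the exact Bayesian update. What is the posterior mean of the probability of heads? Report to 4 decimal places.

The Beta prior is conjugate to a Binomial/Bernoulli likelihood; the update adds successes to α and failures to β.
Posterior: Beta(α+k, β+n−k) = Beta(7.0+4, 11.0+7) = Beta(11.0, 18.0).
Posterior mean = α/(α+β) = 11.0/29.0 = 0.3793.

0.3793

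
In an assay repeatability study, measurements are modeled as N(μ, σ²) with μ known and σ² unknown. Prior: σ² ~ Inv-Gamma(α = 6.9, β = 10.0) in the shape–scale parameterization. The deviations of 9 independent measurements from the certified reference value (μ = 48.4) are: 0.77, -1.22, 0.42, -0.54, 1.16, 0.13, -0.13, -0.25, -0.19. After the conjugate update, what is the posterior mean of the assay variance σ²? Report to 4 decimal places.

With known mean μ and an Inverse-Gamma(α, β) prior on σ², the Normal likelihood is conjugate: posterior is Inv-Gamma(α + n/2, β + Σ(xᵢ−μ)²/2).
Σ(xᵢ−μ)² = (0.77)² + (-1.22)² + (0.42)² + (-0.54)² + (1.16)² + (0.13)² + (-0.13)² + (-0.25)² + (-0.19)² = 4.0273.
Posterior: Inv-Gamma(6.9 + 9/2, 10.0 + 4.0273/2) = Inv-Gamma(11.40, 12.01365).
E[σ²|data] = β/(α−1) = 12.01365/10.40 = 1.1552.

1.1552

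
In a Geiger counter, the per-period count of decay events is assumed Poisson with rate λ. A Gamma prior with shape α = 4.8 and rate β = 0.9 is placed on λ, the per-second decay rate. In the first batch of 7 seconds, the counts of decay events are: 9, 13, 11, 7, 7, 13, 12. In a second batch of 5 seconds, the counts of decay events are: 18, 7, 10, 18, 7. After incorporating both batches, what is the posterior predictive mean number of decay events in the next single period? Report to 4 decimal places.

10.6047

With a Gamma(shape α, rate β) prior, the Poisson likelihood is conjugate: the posterior is Gamma(α + ΣXᵢ, β + n).
Batch 1: sum of counts S = 72 over n = 7 seconds.
After batch 1: Gamma(α+S, β+n) = Gamma(4.8+72, 0.9+7) = Gamma(76.8, 7.9).
Batch 2: sum of counts S = 60 over n = 5 seconds.
After batch 2: Gamma(α+S, β+n) = Gamma(76.8+60, 7.9+5) = Gamma(136.8, 12.9).
The predictive distribution for one future period is NegBinom with mean α/β = 10.6047.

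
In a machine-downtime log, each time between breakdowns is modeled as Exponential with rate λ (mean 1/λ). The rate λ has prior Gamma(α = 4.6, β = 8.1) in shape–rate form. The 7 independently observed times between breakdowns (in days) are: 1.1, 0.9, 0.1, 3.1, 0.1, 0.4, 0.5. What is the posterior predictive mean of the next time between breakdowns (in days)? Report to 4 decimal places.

1.3491

With a Gamma(shape α, rate β) prior on the exponential rate λ, the posterior after n observations with total T = Σxᵢ is Gamma(α+n, β+T).
Sum of observations T = 6.2 days; n = 7.
Posterior: Gamma(4.6+7, 8.1+6.2) = Gamma(11.6, 14.3).
The predictive distribution for the next observation is Lomax; its mean is β/(α−1) = 14.3/10.6 = 1.3491.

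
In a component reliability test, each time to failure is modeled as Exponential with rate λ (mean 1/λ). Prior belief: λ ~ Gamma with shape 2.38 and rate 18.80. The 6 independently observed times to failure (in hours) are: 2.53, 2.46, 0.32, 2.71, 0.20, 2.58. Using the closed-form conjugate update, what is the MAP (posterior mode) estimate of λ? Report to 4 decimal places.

With a Gamma(shape α, rate β) prior on the exponential rate λ, the posterior after n observations with total T = Σxᵢ is Gamma(α+n, β+T).
Sum of observations T = 10.80 hours; n = 6.
Posterior: Gamma(2.38+6, 18.80+10.80) = Gamma(8.38, 29.60).
Mode = (α−1)/β = 0.2493.

0.2493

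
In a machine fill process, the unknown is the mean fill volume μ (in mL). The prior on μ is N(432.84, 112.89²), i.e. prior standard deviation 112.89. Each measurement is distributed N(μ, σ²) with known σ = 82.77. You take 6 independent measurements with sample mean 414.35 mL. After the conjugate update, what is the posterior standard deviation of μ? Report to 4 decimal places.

32.3716

For Normal data with known variance σ², a Normal(μ₀, σ₀²) prior on μ is conjugate. Posterior precision = 1/σ₀² + n/σ²; posterior mean is the precision-weighted average of μ₀ and x̄.
σ₀² = 112.89² = 12744.1521, σ² = 82.77² = 6850.8729; σ² + n·σ₀² = 6850.8729 + 6·12744.1521 = 83315.7855.
Posterior precision = 1/σ₀² + n/σ² = 1/12744.1521 + 6/6850.8729 = (σ² + n·σ₀²)/(σ₀²σ²) = 83315.7855/(12744.1521·6850.8729); posterior variance σₙ² = σ₀²σ²/(σ² + n·σ₀²) = 12744.1521·6850.8729/83315.7855 = 1047.923460.
Posterior SD = √σₙ² = √(12744.1521·6850.8729/83315.7855) = 32.3716.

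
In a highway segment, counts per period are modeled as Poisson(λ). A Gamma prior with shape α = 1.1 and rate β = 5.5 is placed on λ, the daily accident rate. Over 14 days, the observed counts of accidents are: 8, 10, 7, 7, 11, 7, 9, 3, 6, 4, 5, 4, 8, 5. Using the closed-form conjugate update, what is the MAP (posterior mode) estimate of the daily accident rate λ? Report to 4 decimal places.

With a Gamma(shape α, rate β) prior, the Poisson likelihood is conjugate: the posterior is Gamma(α + ΣXᵢ, β + n).
Sum of counts S = 94 over n = 14 days.
Posterior: Gamma(α+S, β+n) = Gamma(1.1+94, 5.5+14) = Gamma(95.1, 19.5).
Mode of Gamma(α,β) for α≥1 is (α−1)/β = 94.1/19.5 = 4.8256.

4.8256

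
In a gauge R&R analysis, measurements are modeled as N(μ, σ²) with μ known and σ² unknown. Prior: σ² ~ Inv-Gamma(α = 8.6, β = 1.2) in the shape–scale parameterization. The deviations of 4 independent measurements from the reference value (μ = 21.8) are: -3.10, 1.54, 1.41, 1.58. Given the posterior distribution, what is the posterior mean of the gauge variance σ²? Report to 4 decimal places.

0.9826

With known mean μ and an Inverse-Gamma(α, β) prior on σ², the Normal likelihood is conjugate: posterior is Inv-Gamma(α + n/2, β + Σ(xᵢ−μ)²/2).
Σ(xᵢ−μ)² = (-3.10)² + (1.54)² + (1.41)² + (1.58)² = 16.4661.
Posterior: Inv-Gamma(8.6 + 4/2, 1.2 + 16.4661/2) = Inv-Gamma(10.60, 9.43305).
E[σ²|data] = β/(α−1) = 9.43305/9.60 = 0.9826.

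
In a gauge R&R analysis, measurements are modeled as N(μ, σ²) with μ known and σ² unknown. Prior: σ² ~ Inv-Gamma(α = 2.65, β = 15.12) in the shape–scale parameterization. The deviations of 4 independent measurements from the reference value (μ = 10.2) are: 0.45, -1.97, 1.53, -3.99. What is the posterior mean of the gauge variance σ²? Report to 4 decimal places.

With known mean μ and an Inverse-Gamma(α, β) prior on σ², the Normal likelihood is conjugate: posterior is Inv-Gamma(α + n/2, β + Σ(xᵢ−μ)²/2).
Σ(xᵢ−μ)² = (0.45)² + (-1.97)² + (1.53)² + (-3.99)² = 22.3444.
Posterior: Inv-Gamma(2.65 + 4/2, 15.12 + 22.3444/2) = Inv-Gamma(4.65, 26.29220).
E[σ²|data] = β/(α−1) = 26.29220/3.65 = 7.2033.

7.2033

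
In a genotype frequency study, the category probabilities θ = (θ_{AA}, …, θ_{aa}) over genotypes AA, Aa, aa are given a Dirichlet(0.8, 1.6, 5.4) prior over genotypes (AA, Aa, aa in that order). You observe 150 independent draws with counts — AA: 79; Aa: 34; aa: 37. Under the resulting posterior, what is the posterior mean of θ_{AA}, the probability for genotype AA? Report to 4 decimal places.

0.5057

The Dirichlet prior is conjugate to the Multinomial likelihood: each posterior αⱼ = prior αⱼ + observed count nⱼ.
Posterior concentration: (79.8, 35.6, 42.4), total = 157.8.
E[θ_{AA}|data] = α_{AA}/Σα = 79.8/157.8 = 0.5057.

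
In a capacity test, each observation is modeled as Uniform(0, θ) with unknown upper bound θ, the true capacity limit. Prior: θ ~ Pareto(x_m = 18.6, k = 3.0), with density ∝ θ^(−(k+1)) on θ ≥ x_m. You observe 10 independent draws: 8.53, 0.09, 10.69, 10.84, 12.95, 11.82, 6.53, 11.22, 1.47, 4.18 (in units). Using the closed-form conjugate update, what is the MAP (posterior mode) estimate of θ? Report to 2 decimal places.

18.60

A Pareto(scale x_m, shape k) prior on the upper bound θ of Uniform(0, θ) is conjugate: posterior is Pareto(max(x_m, max xᵢ), k + n).
Sample maximum = 12.95; prior scale x_m = 18.6 → posterior scale = max = 18.60.
Posterior shape = 3.0 + 10 = 13.0.
The Pareto density is decreasing on [x_m, ∞), so the mode is x_m = 18.60.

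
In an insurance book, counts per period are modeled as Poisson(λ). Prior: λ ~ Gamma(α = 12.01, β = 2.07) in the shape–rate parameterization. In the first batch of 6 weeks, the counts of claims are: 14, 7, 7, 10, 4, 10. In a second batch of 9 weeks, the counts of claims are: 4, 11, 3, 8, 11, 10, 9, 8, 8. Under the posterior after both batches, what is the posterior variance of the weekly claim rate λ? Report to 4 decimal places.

With a Gamma(shape α, rate β) prior, the Poisson likelihood is conjugate: the posterior is Gamma(α + ΣXᵢ, β + n).
Batch 1: sum of counts S = 52 over n = 6 weeks.
After batch 1: Gamma(α+S, β+n) = Gamma(12.01+52, 2.07+6) = Gamma(64.01, 8.07).
Batch 2: sum of counts S = 72 over n = 9 weeks.
After batch 2: Gamma(α+S, β+n) = Gamma(64.01+72, 8.07+9) = Gamma(136.01, 17.07).
Var = α/β² = 136.01/17.07² = 0.4668.

0.4668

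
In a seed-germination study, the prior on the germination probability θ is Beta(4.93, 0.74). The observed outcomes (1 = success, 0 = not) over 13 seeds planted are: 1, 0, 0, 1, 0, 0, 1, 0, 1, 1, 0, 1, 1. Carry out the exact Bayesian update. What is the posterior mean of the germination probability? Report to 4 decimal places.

0.6390

The Beta prior is conjugate to a Binomial/Bernoulli likelihood; the update adds successes to α and failures to β.
Posterior: Beta(α+k, β+n−k) = Beta(4.93+7, 0.74+6) = Beta(11.93, 6.74).
Posterior mean = α/(α+β) = 11.93/18.67 = 0.6390.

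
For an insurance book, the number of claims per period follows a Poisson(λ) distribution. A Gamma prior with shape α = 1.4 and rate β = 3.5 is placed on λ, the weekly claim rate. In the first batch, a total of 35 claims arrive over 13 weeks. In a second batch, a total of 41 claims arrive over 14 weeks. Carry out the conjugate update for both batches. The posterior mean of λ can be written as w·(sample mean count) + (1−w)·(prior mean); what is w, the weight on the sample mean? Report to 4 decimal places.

0.8852

With a Gamma(shape α, rate β) prior, the Poisson likelihood is conjugate: the posterior is Gamma(α + ΣXᵢ, β + n).
Total number of weeks: n = 13 + 14 = 27.
Posterior mean = (α₀+S)/(β₀+n) = [n/(β₀+n)]·(S/n) + [β₀/(β₀+n)]·(α₀/β₀), so only n and β₀ enter the weight.
Weight on data w = n/(β₀+n) = 27/(3.5+27) = 27/30.5 = 0.8852.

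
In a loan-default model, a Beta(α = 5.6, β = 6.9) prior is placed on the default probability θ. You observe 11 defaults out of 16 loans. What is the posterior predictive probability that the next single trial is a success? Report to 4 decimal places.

The Beta prior is conjugate to a Binomial/Bernoulli likelihood; the update adds successes to α and failures to β.
Posterior: Beta(α+k, β+n−k) = Beta(5.6+11, 6.9+5) = Beta(16.6, 11.9).
For a single future Bernoulli trial, P(success | data) = α/(α+β) = 0.5825.

0.5825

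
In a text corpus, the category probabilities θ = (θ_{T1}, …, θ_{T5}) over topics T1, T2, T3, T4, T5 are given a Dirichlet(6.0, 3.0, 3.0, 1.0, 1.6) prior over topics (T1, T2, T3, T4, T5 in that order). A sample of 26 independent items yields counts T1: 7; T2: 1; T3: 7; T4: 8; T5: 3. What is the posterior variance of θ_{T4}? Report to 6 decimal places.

The Dirichlet prior is conjugate to the Multinomial likelihood: each posterior αⱼ = prior αⱼ + observed count nⱼ.
Posterior concentration: (13.0, 4.0, 10.0, 9.0, 4.6), total = 40.6.
Var[θ_j] = α_j(Σα−α_j)/((Σα)²(Σα+1)) = 9.0·31.6/(40.6²·41.6) = 0.004147.

0.004147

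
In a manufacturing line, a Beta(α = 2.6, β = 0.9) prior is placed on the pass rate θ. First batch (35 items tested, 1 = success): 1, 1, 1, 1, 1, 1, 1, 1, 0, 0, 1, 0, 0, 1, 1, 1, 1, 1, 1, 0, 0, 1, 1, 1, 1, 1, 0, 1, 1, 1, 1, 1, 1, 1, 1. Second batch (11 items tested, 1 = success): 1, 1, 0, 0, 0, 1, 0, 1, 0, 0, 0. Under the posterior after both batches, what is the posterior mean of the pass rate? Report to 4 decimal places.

0.6990

The Beta prior is conjugate to a Binomial/Bernoulli likelihood; the update adds successes to α and failures to β.
After batch 1: Beta(2.6+28, 0.9+7) = Beta(30.6, 7.9).
After batch 2: Beta(30.6+4, 7.9+7) = Beta(34.6, 14.9).
Posterior mean = α/(α+β) = 34.6/49.5 = 0.6990.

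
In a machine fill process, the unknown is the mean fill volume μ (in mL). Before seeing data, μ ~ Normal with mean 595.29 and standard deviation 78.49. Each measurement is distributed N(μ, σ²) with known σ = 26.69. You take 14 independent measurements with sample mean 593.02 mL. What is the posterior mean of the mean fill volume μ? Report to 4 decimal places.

593.0386

For Normal data with known variance σ², a Normal(μ₀, σ₀²) prior on μ is conjugate. Posterior precision = 1/σ₀² + n/σ²; posterior mean is the precision-weighted average of μ₀ and x̄.
n·x̄ = 14·593.02 = 8302.28.
σ₀² = 78.49² = 6160.6801, σ² = 26.69² = 712.3561; σ² + n·σ₀² = 712.3561 + 14·6160.6801 = 86961.8775.
Posterior mean = (μ₀/σ₀² + n·x̄/σ²)/(1/σ₀² + n/σ²) = (σ²·μ₀ + σ₀²·n·x̄)/(σ² + n·σ₀²) = (712.3561·595.29 + 6160.6801·8302.28)/86961.8775 = 51571749.643397/86961.8775 = 593.0386.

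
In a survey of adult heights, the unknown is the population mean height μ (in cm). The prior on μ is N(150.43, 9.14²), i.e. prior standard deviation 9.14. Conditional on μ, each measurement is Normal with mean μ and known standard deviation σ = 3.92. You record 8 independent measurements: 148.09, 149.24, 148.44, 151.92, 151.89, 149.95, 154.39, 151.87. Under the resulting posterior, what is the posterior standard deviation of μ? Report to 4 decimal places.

1.3703

For Normal data with known variance σ², a Normal(μ₀, σ₀²) prior on μ is conjugate. Posterior precision = 1/σ₀² + n/σ²; posterior mean is the precision-weighted average of μ₀ and x̄.
σ₀² = 9.14² = 83.5396, σ² = 3.92² = 15.3664; σ² + n·σ₀² = 15.3664 + 8·83.5396 = 683.6832.
Posterior precision = 1/σ₀² + n/σ² = 1/83.5396 + 8/15.3664 = (σ² + n·σ₀²)/(σ₀²σ²) = 683.6832/(83.5396·15.3664); posterior variance σₙ² = σ₀²σ²/(σ² + n·σ₀²) = 83.5396·15.3664/683.6832 = 1.877628.
Posterior SD = √σₙ² = √(83.5396·15.3664/683.6832) = 1.3703.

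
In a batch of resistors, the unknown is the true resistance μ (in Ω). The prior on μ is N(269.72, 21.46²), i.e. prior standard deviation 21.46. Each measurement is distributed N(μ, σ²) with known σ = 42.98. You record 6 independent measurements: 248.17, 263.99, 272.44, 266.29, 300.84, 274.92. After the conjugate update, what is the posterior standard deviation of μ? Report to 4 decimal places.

13.5839

For Normal data with known variance σ², a Normal(μ₀, σ₀²) prior on μ is conjugate. Posterior precision = 1/σ₀² + n/σ²; posterior mean is the precision-weighted average of μ₀ and x̄.
σ₀² = 21.46² = 460.5316, σ² = 42.98² = 1847.2804; σ² + n·σ₀² = 1847.2804 + 6·460.5316 = 4610.47.
Posterior precision = 1/σ₀² + n/σ² = 1/460.5316 + 6/1847.2804 = (σ² + n·σ₀²)/(σ₀²σ²) = 4610.47/(460.5316·1847.2804); posterior variance σₙ² = σ₀²σ²/(σ² + n·σ₀²) = 460.5316·1847.2804/4610.47 = 184.521534.
Posterior SD = √σₙ² = √(460.5316·1847.2804/4610.47) = 13.5839.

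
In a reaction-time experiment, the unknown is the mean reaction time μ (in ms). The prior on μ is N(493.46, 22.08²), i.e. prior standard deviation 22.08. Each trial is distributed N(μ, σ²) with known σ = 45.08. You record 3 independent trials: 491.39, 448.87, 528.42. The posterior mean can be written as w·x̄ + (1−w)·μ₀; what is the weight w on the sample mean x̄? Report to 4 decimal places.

0.4185

For Normal data with known variance σ², a Normal(μ₀, σ₀²) prior on μ is conjugate. Posterior precision = 1/σ₀² + n/σ²; posterior mean is the precision-weighted average of μ₀ and x̄.
σ₀² = 22.08² = 487.5264, σ² = 45.08² = 2032.2064. Prior precision 1/σ₀² = 1/487.5264; data precision n/σ² = 3/2032.2064.
w = (n/σ²)/(1/σ₀² + n/σ²) = n·σ₀²/(σ² + n·σ₀²) = 3·487.5264/(2032.2064 + 3·487.5264) = 1462.5792/3494.7856 = 0.4185.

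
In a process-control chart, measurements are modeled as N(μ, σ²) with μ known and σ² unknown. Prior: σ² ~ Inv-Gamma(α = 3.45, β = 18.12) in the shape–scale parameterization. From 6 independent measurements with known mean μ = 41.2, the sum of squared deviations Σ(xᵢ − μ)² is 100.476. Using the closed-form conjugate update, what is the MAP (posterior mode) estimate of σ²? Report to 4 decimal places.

With known mean μ and an Inverse-Gamma(α, β) prior on σ², the Normal likelihood is conjugate: posterior is Inv-Gamma(α + n/2, β + Σ(xᵢ−μ)²/2).
Posterior: Inv-Gamma(3.45 + 6/2, 18.12 + 100.476/2) = Inv-Gamma(6.45, 68.3580).
Mode = β/(α+1) = 68.3580/7.45 = 9.1756.

9.1756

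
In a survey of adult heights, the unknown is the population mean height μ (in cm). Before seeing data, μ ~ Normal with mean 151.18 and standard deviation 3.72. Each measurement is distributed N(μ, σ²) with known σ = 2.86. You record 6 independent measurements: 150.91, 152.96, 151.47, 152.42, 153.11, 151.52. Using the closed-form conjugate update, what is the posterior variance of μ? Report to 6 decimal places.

1.241011

For Normal data with known variance σ², a Normal(μ₀, σ₀²) prior on μ is conjugate. Posterior precision = 1/σ₀² + n/σ²; posterior mean is the precision-weighted average of μ₀ and x̄.
σ₀² = 3.72² = 13.8384, σ² = 2.86² = 8.1796; σ² + n·σ₀² = 8.1796 + 6·13.8384 = 91.21.
Posterior precision = 1/σ₀² + n/σ² = 1/13.8384 + 6/8.1796 = (σ² + n·σ₀²)/(σ₀²σ²) = 91.21/(13.8384·8.1796); posterior variance σₙ² = σ₀²σ²/(σ² + n·σ₀²) = 13.8384·8.1796/91.21 = 1.241011.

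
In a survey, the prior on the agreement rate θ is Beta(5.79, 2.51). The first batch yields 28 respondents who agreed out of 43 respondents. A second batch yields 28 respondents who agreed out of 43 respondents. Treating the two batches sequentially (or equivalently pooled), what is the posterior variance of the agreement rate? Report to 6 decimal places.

The Beta prior is conjugate to a Binomial/Bernoulli likelihood; the update adds successes to α and failures to β.
After batch 1: Beta(5.79+28, 2.51+15) = Beta(33.79, 17.51).
After batch 2: Beta(33.79+28, 17.51+15) = Beta(61.79, 32.51).
Var = αβ/((α+β)²(α+β+1)) = 61.79·32.51/(94.30²·95.30) = 0.002370.

0.002370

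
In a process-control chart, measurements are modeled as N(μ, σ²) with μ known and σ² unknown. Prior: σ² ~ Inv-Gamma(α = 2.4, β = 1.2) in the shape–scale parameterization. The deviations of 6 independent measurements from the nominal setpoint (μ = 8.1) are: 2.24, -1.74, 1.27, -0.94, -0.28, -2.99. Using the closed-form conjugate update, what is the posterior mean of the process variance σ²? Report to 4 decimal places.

With known mean μ and an Inverse-Gamma(α, β) prior on σ², the Normal likelihood is conjugate: posterior is Inv-Gamma(α + n/2, β + Σ(xᵢ−μ)²/2).
Σ(xᵢ−μ)² = (2.24)² + (-1.74)² + (1.27)² + (-0.94)² + (-0.28)² + (-2.99)² = 19.5602.
Posterior: Inv-Gamma(2.4 + 6/2, 1.2 + 19.5602/2) = Inv-Gamma(5.40, 10.98010).
E[σ²|data] = β/(α−1) = 10.98010/4.40 = 2.4955.

2.4955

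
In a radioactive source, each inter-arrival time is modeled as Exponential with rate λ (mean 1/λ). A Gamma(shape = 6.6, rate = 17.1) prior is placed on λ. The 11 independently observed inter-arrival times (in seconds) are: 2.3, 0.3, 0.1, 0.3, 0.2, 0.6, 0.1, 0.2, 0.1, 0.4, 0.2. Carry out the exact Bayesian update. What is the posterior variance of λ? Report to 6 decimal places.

With a Gamma(shape α, rate β) prior on the exponential rate λ, the posterior after n observations with total T = Σxᵢ is Gamma(α+n, β+T).
Sum of observations T = 4.8 seconds; n = 11.
Posterior: Gamma(6.6+11, 17.1+4.8) = Gamma(17.6, 21.9).
Var = α/β² = 0.036696.

0.036696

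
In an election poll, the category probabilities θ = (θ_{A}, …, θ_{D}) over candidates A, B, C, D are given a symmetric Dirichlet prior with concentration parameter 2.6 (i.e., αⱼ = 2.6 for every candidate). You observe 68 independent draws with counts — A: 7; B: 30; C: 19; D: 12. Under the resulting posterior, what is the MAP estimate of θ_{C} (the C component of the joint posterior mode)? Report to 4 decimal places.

0.2769

The Dirichlet prior is conjugate to the Multinomial likelihood: each posterior αⱼ = prior αⱼ + observed count nⱼ.
Posterior concentration: (9.6, 32.6, 21.6, 14.6), total = 78.4.
Joint mode component: (α_{C}−1)/(Σα−K) = 20.6/74.4 = 0.2769.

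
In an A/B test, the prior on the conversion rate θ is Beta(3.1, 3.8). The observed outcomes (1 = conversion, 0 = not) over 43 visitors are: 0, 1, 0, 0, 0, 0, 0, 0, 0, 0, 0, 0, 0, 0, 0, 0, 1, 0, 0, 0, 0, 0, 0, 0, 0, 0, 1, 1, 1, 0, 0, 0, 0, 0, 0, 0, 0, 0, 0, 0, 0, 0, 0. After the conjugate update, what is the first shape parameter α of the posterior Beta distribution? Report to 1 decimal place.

The Beta prior is conjugate to a Binomial/Bernoulli likelihood; the update adds successes to α and failures to β.
Posterior: Beta(α+k, β+n−k) = Beta(3.1+5, 3.8+38) = Beta(8.1, 41.8).
Posterior α = 8.1.

8.1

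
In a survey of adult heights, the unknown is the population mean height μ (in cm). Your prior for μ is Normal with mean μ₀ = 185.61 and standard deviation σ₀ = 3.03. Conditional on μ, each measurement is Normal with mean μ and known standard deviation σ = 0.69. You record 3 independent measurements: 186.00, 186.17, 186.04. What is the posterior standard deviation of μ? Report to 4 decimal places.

0.3950

For Normal data with known variance σ², a Normal(μ₀, σ₀²) prior on μ is conjugate. Posterior precision = 1/σ₀² + n/σ²; posterior mean is the precision-weighted average of μ₀ and x̄.
σ₀² = 3.03² = 9.1809, σ² = 0.69² = 0.4761; σ² + n·σ₀² = 0.4761 + 3·9.1809 = 28.0188.
Posterior precision = 1/σ₀² + n/σ² = 1/9.1809 + 3/0.4761 = (σ² + n·σ₀²)/(σ₀²σ²) = 28.0188/(9.1809·0.4761); posterior variance σₙ² = σ₀²σ²/(σ² + n·σ₀²) = 9.1809·0.4761/28.0188 = 0.156003.
Posterior SD = √σₙ² = √(9.1809·0.4761/28.0188) = 0.3950.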